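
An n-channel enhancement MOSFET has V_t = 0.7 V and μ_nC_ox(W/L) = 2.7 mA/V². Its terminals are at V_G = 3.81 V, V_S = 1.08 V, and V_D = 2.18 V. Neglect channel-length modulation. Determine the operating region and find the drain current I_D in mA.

V_GS = V_G − V_S = 3.81 − 1.08 = 2.73 V; V_DS = V_D − V_S = 2.18 − 1.08 = 1.1 V.
V_ov = V_GS − V_t = 2.73 − 0.7 = 2.03 V.
Since V_DS = 1.1 V < V_ov = 2.03 V, the device is in the triode region.
I_D = k_n [V_ov · V_DS − ½ V_DS²] = 2.7 × [2.03 × 1.1 − 0.5 × 1.1²] = 4.4 mA.

Triode; I_D = 4.40 mA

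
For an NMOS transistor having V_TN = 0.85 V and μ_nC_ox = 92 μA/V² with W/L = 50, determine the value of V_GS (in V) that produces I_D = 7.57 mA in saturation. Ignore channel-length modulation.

V_GS = 2.66 V

k_n = μ_nC_ox · (W/L) = 4.6 mA/V².
In saturation I_D = ½ k_n (V_GS − V_TN)², so V_GS − V_TN = √(2 I_D / k_n) = √(2 × 7.57 / 4.6) = 1.81 V.
V_GS = 0.85 + 1.81 = 2.66 V.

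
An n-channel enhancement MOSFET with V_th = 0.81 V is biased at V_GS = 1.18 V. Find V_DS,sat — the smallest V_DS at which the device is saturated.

V_DS,sat = 0.370 V

The boundary between triode and saturation is V_DS = V_GS − V_th = V_ov.
V_ov = 1.18 − 0.81 = 0.37 V.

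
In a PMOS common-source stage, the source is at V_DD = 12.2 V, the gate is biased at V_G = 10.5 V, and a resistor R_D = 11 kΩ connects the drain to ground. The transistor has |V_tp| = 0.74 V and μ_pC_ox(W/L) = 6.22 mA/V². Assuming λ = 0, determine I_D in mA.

V_SG = V_DD − V_G = 12.2 − 10.5 = 1.7 V, so V_ov = 1.7 − 0.74 = 0.96 V.
Assume saturation: I_D = ½ k_p V_ov² = 0.5 × 6.22 × 0.96² = 2.87 mA, giving V_SD = V_DD − I_D R_D = 12.2 − 2.87 × 11 = -19.3 V.
But -19.3 V < V_ov = 0.96 V, so the device is actually in triode.
In triode I_D = k_p[V_ov V_SD − ½ V_SD²] and I_D = (V_DD − V_SD)/R_D. Equating: 34.2 V_SD² − 66.68 V_SD + 12.2 = 0, giving V_SD = 0.204 V (the root below V_ov).
I_D = (12.2 − 0.204) / 11 = 1.09 mA.

I_D = 1.09 mA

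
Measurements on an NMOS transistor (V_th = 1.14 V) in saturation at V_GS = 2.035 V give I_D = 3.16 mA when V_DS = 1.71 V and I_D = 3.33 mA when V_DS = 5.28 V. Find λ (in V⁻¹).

λ = 0.0155 V⁻¹

With V_GS fixed, I_D ∝ (1 + λ V_DS) in saturation, so I_D2/I_D1 = (1 + λ V_DS2)/(1 + λ V_DS1).
3.33/3.16 = 1.054 = (1 + 5.28 λ)/(1 + 1.71 λ).
Solving: λ (I_D1 V_DS2 − I_D2 V_DS1) = I_D2 − I_D1, so λ = (3.33 − 3.16) / (3.16 × 5.28 − 3.33 × 1.71) = 0.17 / 11 = 0.0155 V⁻¹.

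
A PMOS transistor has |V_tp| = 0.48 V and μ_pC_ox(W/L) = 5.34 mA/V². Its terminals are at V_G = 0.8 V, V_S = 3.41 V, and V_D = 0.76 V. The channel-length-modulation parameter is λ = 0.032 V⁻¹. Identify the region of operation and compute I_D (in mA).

Saturation; I_D = 13.1 mA

V_SG = V_S − V_G = 3.41 − 0.8 = 2.61 V; V_SD = V_S − V_D = 3.41 − 0.76 = 2.65 V.
V_ov = V_SG − |V_tp| = 2.61 − 0.48 = 2.13 V.
Since V_SD = 2.65 V ≥ V_ov = 2.13 V, the device is in saturation.
I_D = ½ k_p V_ov² (1 + λ V_SD) = 0.5 × 5.34 × 2.13² × (1 + 0.032 × 2.65) = 13.1 mA.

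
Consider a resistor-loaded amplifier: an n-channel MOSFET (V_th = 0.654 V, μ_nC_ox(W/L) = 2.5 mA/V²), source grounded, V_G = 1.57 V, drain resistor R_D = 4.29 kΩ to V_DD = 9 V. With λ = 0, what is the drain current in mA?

I_D = 1.05 mA

V_GS = V_G = 1.57 V, so V_ov = 1.57 − 0.654 = 0.916 V.
Assume saturation: I_D = ½ k_n V_ov² = 0.5 × 2.5 × 0.916² = 1.05 mA, giving V_DS = V_DD − I_D R_D = 9 − 1.05 × 4.29 = 4.5 V.
V_DS = 4.5 V ≥ V_ov = 0.916 V, confirming saturation.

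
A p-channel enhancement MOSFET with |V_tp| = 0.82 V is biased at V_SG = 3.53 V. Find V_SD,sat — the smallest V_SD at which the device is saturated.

V_SD,sat = 2.71 V

The boundary between triode and saturation is V_SD = V_SG − |V_tp| = V_ov.
V_ov = 3.53 − 0.82 = 2.71 V.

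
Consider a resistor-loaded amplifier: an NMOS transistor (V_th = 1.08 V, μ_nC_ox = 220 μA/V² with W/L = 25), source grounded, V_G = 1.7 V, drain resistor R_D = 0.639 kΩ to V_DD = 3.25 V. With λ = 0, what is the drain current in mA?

I_D = 1.06 mA

V_GS = V_G = 1.7 V, so V_ov = 1.7 − 1.08 = 0.62 V.
k_n = μ_nC_ox · (W/L) = 5.5 mA/V².
Assume saturation: I_D = ½ k_n V_ov² = 0.5 × 5.5 × 0.62² = 1.06 mA, giving V_DS = V_DD − I_D R_D = 3.25 − 1.06 × 0.639 = 2.57 V.
V_DS = 2.57 V ≥ V_ov = 0.62 V, confirming saturation.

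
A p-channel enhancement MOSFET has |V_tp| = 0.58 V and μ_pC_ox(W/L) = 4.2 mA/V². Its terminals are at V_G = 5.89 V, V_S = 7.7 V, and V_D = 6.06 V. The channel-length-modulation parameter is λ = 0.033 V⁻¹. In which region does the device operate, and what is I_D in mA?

V_SG = V_S − V_G = 7.7 − 5.89 = 1.81 V; V_SD = V_S − V_D = 7.7 − 6.06 = 1.64 V.
V_ov = V_SG − |V_tp| = 1.81 − 0.58 = 1.23 V.
Since V_SD = 1.64 V ≥ V_ov = 1.23 V, the device is in saturation.
I_D = ½ k_p V_ov² (1 + λ V_SD) = 0.5 × 4.2 × 1.23² × (1 + 0.033 × 1.64) = 3.35 mA.

Saturation; I_D = 3.35 mA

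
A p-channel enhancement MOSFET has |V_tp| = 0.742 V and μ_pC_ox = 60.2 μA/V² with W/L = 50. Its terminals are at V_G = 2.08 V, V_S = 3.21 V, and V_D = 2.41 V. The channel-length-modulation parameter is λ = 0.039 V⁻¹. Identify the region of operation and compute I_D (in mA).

Saturation; I_D = 0.234 mA

V_SG = V_S − V_G = 3.21 − 2.08 = 1.13 V; V_SD = V_S − V_D = 3.21 − 2.41 = 0.8 V.
k_p = μ_pC_ox · (W/L) = 3.01 mA/V².
V_ov = V_SG − |V_tp| = 1.13 − 0.742 = 0.388 V.
Since V_SD = 0.8 V ≥ V_ov = 0.388 V, the device is in saturation.
I_D = ½ k_p V_ov² (1 + λ V_SD) = 0.5 × 3.01 × 0.388² × (1 + 0.039 × 0.8) = 0.234 mA.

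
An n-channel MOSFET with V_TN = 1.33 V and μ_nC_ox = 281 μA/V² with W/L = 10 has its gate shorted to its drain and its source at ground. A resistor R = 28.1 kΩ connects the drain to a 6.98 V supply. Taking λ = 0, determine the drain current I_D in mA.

I_D = 0.188 mA

With gate tied to drain, V_GS = V_DS ≥ V_GS − V_TN, so the device is in saturation.
k_n = μ_nC_ox · (W/L) = 2.81 mA/V².
KCL at the drain: ½ k_n (V_GS − V_TN)² = (V_DD − V_GS)/R.
Let x = V_GS − 1.33. Then 39.5 x² + x − 5.65 = 0, giving x = 0.366 V (positive root), so V_GS = 1.7 V.
I_D = (V_DD − V_GS)/R = (6.98 − 1.7) / 28.1 = 0.188 mA.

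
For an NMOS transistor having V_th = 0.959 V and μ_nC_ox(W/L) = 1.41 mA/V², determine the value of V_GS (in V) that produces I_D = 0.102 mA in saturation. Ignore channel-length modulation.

V_GS = 1.34 V

In saturation I_D = ½ k_n (V_GS − V_th)², so V_GS − V_th = √(2 I_D / k_n) = √(2 × 0.102 / 1.41) = 0.38 V.
V_GS = 0.959 + 0.38 = 1.34 V.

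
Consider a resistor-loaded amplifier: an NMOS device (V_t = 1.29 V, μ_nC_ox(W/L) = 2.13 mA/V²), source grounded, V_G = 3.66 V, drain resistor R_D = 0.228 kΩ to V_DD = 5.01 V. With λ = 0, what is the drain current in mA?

I_D = 5.98 mA

V_GS = V_G = 3.66 V, so V_ov = 3.66 − 1.29 = 2.37 V.
Assume saturation: I_D = ½ k_n V_ov² = 0.5 × 2.13 × 2.37² = 5.98 mA, giving V_DS = V_DD − I_D R_D = 5.01 − 5.98 × 0.228 = 3.65 V.
V_DS = 3.65 V ≥ V_ov = 2.37 V, confirming saturation.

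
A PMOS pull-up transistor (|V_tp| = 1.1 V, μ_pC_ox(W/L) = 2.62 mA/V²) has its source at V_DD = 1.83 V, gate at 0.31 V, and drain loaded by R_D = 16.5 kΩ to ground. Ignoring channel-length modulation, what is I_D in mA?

V_SG = V_DD − V_G = 1.83 − 0.31 = 1.52 V, so V_ov = 1.52 − 1.1 = 0.42 V.
Assume saturation: I_D = ½ k_p V_ov² = 0.5 × 2.62 × 0.42² = 0.231 mA, giving V_SD = V_DD − I_D R_D = 1.83 − 0.231 × 16.5 = -1.98 V.
But -1.98 V < V_ov = 0.42 V, so the device is actually in triode.
In triode I_D = k_p[V_ov V_SD − ½ V_SD²] and I_D = (V_DD − V_SD)/R_D. Equating: 21.6 V_SD² − 19.16 V_SD + 1.83 = 0, giving V_SD = 0.109 V (the root below V_ov).
I_D = (1.83 − 0.109) / 16.5 = 0.104 mA.

I_D = 0.104 mA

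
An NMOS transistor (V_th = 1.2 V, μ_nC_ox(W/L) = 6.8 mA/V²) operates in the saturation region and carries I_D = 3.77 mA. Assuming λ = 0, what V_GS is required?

V_GS = 2.25 V

In saturation I_D = ½ k_n (V_GS − V_th)², so V_GS − V_th = √(2 I_D / k_n) = √(2 × 3.77 / 6.8) = 1.05 V.
V_GS = 1.2 + 1.05 = 2.25 V.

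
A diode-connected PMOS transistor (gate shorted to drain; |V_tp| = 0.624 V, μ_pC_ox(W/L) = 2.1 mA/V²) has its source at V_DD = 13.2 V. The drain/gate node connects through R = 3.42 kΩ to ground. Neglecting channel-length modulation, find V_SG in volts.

V_SG = 2.36 V

With gate tied to drain, V_SG = V_SD ≥ V_SG − |V_tp|, so the device is in saturation.
KCL at the drain: ½ k_p (V_SG − |V_tp|)² = (V_DD − V_SG)/R.
Let x = V_SG − 0.624. Then 3.59 x² + x − 12.58 = 0, giving x = 1.74 V (positive root), so V_SG = 2.36 V.
I_D = (V_DD − V_SG)/R = (13.2 − 2.36) / 3.42 = 3.17 mA.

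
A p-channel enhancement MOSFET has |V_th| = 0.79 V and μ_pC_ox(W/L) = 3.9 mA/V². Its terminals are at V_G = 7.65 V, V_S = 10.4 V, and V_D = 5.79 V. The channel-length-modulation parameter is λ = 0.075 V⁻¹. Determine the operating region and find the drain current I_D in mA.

Saturation; I_D = 10.1 mA

V_SG = V_S − V_G = 10.4 − 7.65 = 2.75 V; V_SD = V_S − V_D = 10.4 − 5.79 = 4.61 V.
V_ov = V_SG − |V_th| = 2.75 − 0.79 = 1.96 V.
Since V_SD = 4.61 V ≥ V_ov = 1.96 V, the device is in saturation.
I_D = ½ k_p V_ov² (1 + λ V_SD) = 0.5 × 3.9 × 1.96² × (1 + 0.075 × 4.61) = 10.1 mA.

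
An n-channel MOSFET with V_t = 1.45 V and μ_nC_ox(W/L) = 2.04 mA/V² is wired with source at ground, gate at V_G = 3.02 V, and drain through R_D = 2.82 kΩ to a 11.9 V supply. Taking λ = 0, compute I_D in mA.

I_D = 2.51 mA

V_GS = V_G = 3.02 V, so V_ov = 3.02 − 1.45 = 1.57 V.
Assume saturation: I_D = ½ k_n V_ov² = 0.5 × 2.04 × 1.57² = 2.51 mA, giving V_DS = V_DD − I_D R_D = 11.9 − 2.51 × 2.82 = 4.81 V.
V_DS = 4.81 V ≥ V_ov = 1.57 V, confirming saturation.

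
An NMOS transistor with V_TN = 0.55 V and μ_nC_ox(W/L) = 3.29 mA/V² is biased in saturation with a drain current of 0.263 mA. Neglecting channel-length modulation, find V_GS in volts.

In saturation I_D = ½ k_n (V_GS − V_TN)², so V_GS − V_TN = √(2 I_D / k_n) = √(2 × 0.263 / 3.29) = 0.4 V.
V_GS = 0.55 + 0.4 = 0.95 V.

V_GS = 0.950 V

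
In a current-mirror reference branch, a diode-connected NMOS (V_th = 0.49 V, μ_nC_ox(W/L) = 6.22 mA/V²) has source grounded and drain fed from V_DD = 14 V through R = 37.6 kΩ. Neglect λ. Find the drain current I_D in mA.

I_D = 0.350 mA

With gate tied to drain, V_GS = V_DS ≥ V_GS − V_th, so the device is in saturation.
KCL at the drain: ½ k_n (V_GS − V_th)² = (V_DD − V_GS)/R.
Let x = V_GS − 0.49. Then 117 x² + x − 13.51 = 0, giving x = 0.336 V (positive root), so V_GS = 0.826 V.
I_D = (V_DD − V_GS)/R = (14 − 0.826) / 37.6 = 0.35 mA.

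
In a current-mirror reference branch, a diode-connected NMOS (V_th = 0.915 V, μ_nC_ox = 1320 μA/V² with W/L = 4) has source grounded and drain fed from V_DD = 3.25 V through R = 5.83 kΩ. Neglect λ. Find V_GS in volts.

With gate tied to drain, V_GS = V_DS ≥ V_GS − V_th, so the device is in saturation.
k_n = μ_nC_ox · (W/L) = 5.28 mA/V².
KCL at the drain: ½ k_n (V_GS − V_th)² = (V_DD − V_GS)/R.
Let x = V_GS − 0.915. Then 15.4 x² + x − 2.335 = 0, giving x = 0.358 V (positive root), so V_GS = 1.27 V.
I_D = (V_DD − V_GS)/R = (3.25 − 1.27) / 5.83 = 0.339 mA.

V_GS = 1.27 V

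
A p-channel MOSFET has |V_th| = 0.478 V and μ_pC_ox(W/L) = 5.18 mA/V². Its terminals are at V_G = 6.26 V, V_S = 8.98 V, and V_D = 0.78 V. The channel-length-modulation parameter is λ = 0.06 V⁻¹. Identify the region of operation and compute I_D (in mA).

V_SG = V_S − V_G = 8.98 − 6.26 = 2.72 V; V_SD = V_S − V_D = 8.98 − 0.78 = 8.2 V.
V_ov = V_SG − |V_th| = 2.72 − 0.478 = 2.24 V.
Since V_SD = 8.2 V ≥ V_ov = 2.24 V, the device is in saturation.
I_D = ½ k_p V_ov² (1 + λ V_SD) = 0.5 × 5.18 × 2.24² × (1 + 0.06 × 8.2) = 19.4 mA.

Saturation; I_D = 19.4 mA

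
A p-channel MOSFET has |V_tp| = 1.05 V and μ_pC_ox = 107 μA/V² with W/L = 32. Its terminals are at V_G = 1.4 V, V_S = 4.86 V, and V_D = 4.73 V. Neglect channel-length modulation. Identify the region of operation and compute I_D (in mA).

Triode; I_D = 1.04 mA

V_SG = V_S − V_G = 4.86 − 1.4 = 3.46 V; V_SD = V_S − V_D = 4.86 − 4.73 = 0.13 V.
k_p = μ_pC_ox · (W/L) = 3.424 mA/V².
V_ov = V_SG − |V_tp| = 3.46 − 1.05 = 2.41 V.
Since V_SD = 0.13 V < V_ov = 2.41 V, the device is in the triode region.
I_D = k_p [V_ov · V_SD − ½ V_SD²] = 3.424 × [2.41 × 0.13 − 0.5 × 0.13²] = 1.04 mA.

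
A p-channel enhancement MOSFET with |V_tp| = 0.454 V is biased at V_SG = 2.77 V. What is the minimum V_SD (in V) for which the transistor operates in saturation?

V_SD,sat = 2.32 V

The boundary between triode and saturation is V_SD = V_SG − |V_tp| = V_ov.
V_ov = 2.77 − 0.454 = 2.32 V.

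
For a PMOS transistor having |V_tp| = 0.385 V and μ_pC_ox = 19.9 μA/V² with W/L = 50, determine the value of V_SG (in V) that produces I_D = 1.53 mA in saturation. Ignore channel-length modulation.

k_p = μ_pC_ox · (W/L) = 0.995 mA/V².
In saturation I_D = ½ k_p (V_SG − |V_tp|)², so V_SG − |V_tp| = √(2 I_D / k_p) = √(2 × 1.53 / 0.995) = 1.75 V.
V_SG = 0.385 + 1.75 = 2.14 V.

V_SG = 2.14 V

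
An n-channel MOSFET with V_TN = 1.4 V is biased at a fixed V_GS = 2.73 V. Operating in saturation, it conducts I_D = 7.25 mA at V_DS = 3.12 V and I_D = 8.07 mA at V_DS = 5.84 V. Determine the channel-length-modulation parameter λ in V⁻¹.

With V_GS fixed, I_D ∝ (1 + λ V_DS) in saturation, so I_D2/I_D1 = (1 + λ V_DS2)/(1 + λ V_DS1).
8.07/7.25 = 1.113 = (1 + 5.84 λ)/(1 + 3.12 λ).
Solving: λ (I_D1 V_DS2 − I_D2 V_DS1) = I_D2 − I_D1, so λ = (8.07 − 7.25) / (7.25 × 5.84 − 8.07 × 3.12) = 0.82 / 17.2 = 0.0478 V⁻¹.

λ = 0.0478 V⁻¹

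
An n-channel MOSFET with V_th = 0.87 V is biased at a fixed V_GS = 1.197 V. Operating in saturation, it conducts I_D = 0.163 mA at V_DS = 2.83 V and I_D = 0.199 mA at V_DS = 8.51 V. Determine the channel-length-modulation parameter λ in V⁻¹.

λ = 0.0437 V⁻¹

With V_GS fixed, I_D ∝ (1 + λ V_DS) in saturation, so I_D2/I_D1 = (1 + λ V_DS2)/(1 + λ V_DS1).
0.199/0.163 = 1.221 = (1 + 8.51 λ)/(1 + 2.83 λ).
Solving: λ (I_D1 V_DS2 − I_D2 V_DS1) = I_D2 − I_D1, so λ = (0.199 − 0.163) / (0.163 × 8.51 − 0.199 × 2.83) = 0.036 / 0.824 = 0.0437 V⁻¹.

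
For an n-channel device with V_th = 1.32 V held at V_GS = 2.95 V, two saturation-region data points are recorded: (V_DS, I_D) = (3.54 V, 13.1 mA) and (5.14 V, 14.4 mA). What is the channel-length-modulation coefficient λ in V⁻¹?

With V_GS fixed, I_D ∝ (1 + λ V_DS) in saturation, so I_D2/I_D1 = (1 + λ V_DS2)/(1 + λ V_DS1).
14.4/13.1 = 1.099 = (1 + 5.14 λ)/(1 + 3.54 λ).
Solving: λ (I_D1 V_DS2 − I_D2 V_DS1) = I_D2 − I_D1, so λ = (14.4 − 13.1) / (13.1 × 5.14 − 14.4 × 3.54) = 1.3 / 16.4 = 0.0795 V⁻¹.

λ = 0.0795 V⁻¹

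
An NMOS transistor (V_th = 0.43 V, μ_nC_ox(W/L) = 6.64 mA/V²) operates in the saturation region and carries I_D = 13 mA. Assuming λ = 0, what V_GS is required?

In saturation I_D = ½ k_n (V_GS − V_th)², so V_GS − V_th = √(2 I_D / k_n) = √(2 × 13 / 6.64) = 1.98 V.
V_GS = 0.43 + 1.98 = 2.41 V.

V_GS = 2.41 V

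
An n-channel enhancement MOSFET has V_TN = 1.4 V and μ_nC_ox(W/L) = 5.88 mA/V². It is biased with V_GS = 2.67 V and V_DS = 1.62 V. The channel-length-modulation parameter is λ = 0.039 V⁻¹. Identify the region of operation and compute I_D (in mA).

Saturation; I_D = 5.04 mA

V_ov = V_GS − V_TN = 2.67 − 1.4 = 1.27 V.
Since V_DS = 1.62 V ≥ V_ov = 1.27 V, the device is in saturation.
I_D = ½ k_n V_ov² (1 + λ V_DS) = 0.5 × 5.88 × 1.27² × (1 + 0.039 × 1.62) = 5.04 mA.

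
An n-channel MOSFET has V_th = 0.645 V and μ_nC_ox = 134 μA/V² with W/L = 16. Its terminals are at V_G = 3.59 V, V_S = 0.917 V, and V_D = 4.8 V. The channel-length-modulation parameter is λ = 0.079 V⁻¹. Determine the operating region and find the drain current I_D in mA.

V_GS = V_G − V_S = 3.59 − 0.917 = 2.67 V; V_DS = V_D − V_S = 4.8 − 0.917 = 3.88 V.
k_n = μ_nC_ox · (W/L) = 2.144 mA/V².
V_ov = V_GS − V_th = 2.67 − 0.645 = 2.03 V.
Since V_DS = 3.88 V ≥ V_ov = 2.03 V, the device is in saturation.
I_D = ½ k_n V_ov² (1 + λ V_DS) = 0.5 × 2.144 × 2.03² × (1 + 0.079 × 3.88) = 5.76 mA.

Saturation; I_D = 5.76 mA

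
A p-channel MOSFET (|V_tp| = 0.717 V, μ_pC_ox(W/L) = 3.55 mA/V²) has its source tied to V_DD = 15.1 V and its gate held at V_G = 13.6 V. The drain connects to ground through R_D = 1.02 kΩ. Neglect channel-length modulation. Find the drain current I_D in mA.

I_D = 1.09 mA

V_SG = V_DD − V_G = 15.1 − 13.6 = 1.5 V, so V_ov = 1.5 − 0.717 = 0.783 V.
Assume saturation: I_D = ½ k_p V_ov² = 0.5 × 3.55 × 0.783² = 1.09 mA, giving V_SD = V_DD − I_D R_D = 15.1 − 1.09 × 1.02 = 14 V.
V_SD = 14 V ≥ V_ov = 0.783 V, confirming saturation.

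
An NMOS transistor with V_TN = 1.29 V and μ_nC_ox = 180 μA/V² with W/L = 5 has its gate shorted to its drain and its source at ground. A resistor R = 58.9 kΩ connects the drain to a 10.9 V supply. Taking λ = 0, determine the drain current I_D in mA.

With gate tied to drain, V_GS = V_DS ≥ V_GS − V_TN, so the device is in saturation.
k_n = μ_nC_ox · (W/L) = 0.9 mA/V².
KCL at the drain: ½ k_n (V_GS − V_TN)² = (V_DD − V_GS)/R.
Let x = V_GS − 1.29. Then 26.5 x² + x − 9.61 = 0, giving x = 0.584 V (positive root), so V_GS = 1.87 V.
I_D = (V_DD − V_GS)/R = (10.9 − 1.87) / 58.9 = 0.153 mA.

I_D = 0.153 mA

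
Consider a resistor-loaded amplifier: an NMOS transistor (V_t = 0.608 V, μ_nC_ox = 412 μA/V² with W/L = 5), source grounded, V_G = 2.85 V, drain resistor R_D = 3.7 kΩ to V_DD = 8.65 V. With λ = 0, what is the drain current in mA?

I_D = 2.19 mA

V_GS = V_G = 2.85 V, so V_ov = 2.85 − 0.608 = 2.24 V.
k_n = μ_nC_ox · (W/L) = 2.06 mA/V².
Assume saturation: I_D = ½ k_n V_ov² = 0.5 × 2.06 × 2.24² = 5.18 mA, giving V_DS = V_DD − I_D R_D = 8.65 − 5.18 × 3.7 = -10.5 V.
But -10.5 V < V_ov = 2.24 V, so the device is actually in triode.
In triode I_D = k_n[V_ov V_DS − ½ V_DS²] and I_D = (V_DD − V_DS)/R_D. Equating: 3.81 V_DS² − 18.09 V_DS + 8.65 = 0, giving V_DS = 0.54 V (the root below V_ov).
I_D = (8.65 − 0.54) / 3.7 = 2.19 mA.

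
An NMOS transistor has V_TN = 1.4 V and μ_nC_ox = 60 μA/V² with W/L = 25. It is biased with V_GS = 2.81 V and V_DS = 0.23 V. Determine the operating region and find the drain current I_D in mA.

Triode; I_D = 0.447 mA

k_n = μ_nC_ox · (W/L) = 1.5 mA/V².
V_ov = V_GS − V_TN = 2.81 − 1.4 = 1.41 V.
Since V_DS = 0.23 V < V_ov = 1.41 V, the device is in the triode region.
I_D = k_n [V_ov · V_DS − ½ V_DS²] = 1.5 × [1.41 × 0.23 − 0.5 × 0.23²] = 0.447 mA.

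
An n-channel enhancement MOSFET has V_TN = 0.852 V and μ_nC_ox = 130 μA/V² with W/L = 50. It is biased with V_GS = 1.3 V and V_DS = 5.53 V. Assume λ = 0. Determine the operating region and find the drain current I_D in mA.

Saturation; I_D = 0.652 mA

k_n = μ_nC_ox · (W/L) = 6.5 mA/V².
V_ov = V_GS − V_TN = 1.3 − 0.852 = 0.448 V.
Since V_DS = 5.53 V ≥ V_ov = 0.448 V, the device is in saturation.
I_D = ½ k_n V_ov² = 0.5 × 6.5 × 0.448² = 0.652 mA.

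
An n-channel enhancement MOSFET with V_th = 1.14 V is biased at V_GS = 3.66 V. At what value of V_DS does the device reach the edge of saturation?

V_DS,sat = 2.52 V

The boundary between triode and saturation is V_DS = V_GS − V_th = V_ov.
V_ov = 3.66 − 1.14 = 2.52 V.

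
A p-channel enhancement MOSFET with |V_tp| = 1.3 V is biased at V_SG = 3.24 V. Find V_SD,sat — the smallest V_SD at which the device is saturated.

The boundary between triode and saturation is V_SD = V_SG − |V_tp| = V_ov.
V_ov = 3.24 − 1.3 = 1.94 V.

V_SD,sat = 1.94 V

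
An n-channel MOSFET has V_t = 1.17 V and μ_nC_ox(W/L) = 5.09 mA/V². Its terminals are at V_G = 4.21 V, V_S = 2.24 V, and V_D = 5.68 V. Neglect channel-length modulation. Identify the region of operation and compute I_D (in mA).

V_GS = V_G − V_S = 4.21 − 2.24 = 1.97 V; V_DS = V_D − V_S = 5.68 − 2.24 = 3.44 V.
V_ov = V_GS − V_t = 1.97 − 1.17 = 0.8 V.
Since V_DS = 3.44 V ≥ V_ov = 0.8 V, the device is in saturation.
I_D = ½ k_n V_ov² = 0.5 × 5.09 × 0.8² = 1.63 mA.

Saturation; I_D = 1.63 mA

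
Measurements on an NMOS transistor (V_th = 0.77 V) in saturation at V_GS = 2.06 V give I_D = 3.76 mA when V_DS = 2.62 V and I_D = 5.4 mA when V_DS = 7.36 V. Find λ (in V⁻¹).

λ = 0.121 V⁻¹

With V_GS fixed, I_D ∝ (1 + λ V_DS) in saturation, so I_D2/I_D1 = (1 + λ V_DS2)/(1 + λ V_DS1).
5.4/3.76 = 1.436 = (1 + 7.36 λ)/(1 + 2.62 λ).
Solving: λ (I_D1 V_DS2 − I_D2 V_DS1) = I_D2 − I_D1, so λ = (5.4 − 3.76) / (3.76 × 7.36 − 5.4 × 2.62) = 1.64 / 13.5 = 0.121 V⁻¹.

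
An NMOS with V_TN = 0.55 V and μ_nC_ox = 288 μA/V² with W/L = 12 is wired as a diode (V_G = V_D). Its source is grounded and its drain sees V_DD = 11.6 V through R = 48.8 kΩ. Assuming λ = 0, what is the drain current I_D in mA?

With gate tied to drain, V_GS = V_DS ≥ V_GS − V_TN, so the device is in saturation.
k_n = μ_nC_ox · (W/L) = 3.456 mA/V².
KCL at the drain: ½ k_n (V_GS − V_TN)² = (V_DD − V_GS)/R.
Let x = V_GS − 0.55. Then 84.3 x² + x − 11.05 = 0, giving x = 0.356 V (positive root), so V_GS = 0.906 V.
I_D = (V_DD − V_GS)/R = (11.6 − 0.906) / 48.8 = 0.219 mA.

I_D = 0.219 mA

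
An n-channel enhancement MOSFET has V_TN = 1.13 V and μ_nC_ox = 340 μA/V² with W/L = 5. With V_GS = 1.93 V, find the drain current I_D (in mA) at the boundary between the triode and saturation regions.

At the boundary V_DS = V_ov = V_GS − V_TN = 1.93 − 1.13 = 0.8 V.
k_n = μ_nC_ox · (W/L) = 1.7 mA/V².
I_D = ½ k_n V_ov² = 0.5 × 1.7 × 0.8² = 0.544 mA.

I_D = 0.544 mA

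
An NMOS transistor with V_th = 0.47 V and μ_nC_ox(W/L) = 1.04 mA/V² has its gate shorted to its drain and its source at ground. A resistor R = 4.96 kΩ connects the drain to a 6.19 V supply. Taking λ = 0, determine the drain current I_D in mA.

I_D = 0.890 mA

With gate tied to drain, V_GS = V_DS ≥ V_GS − V_th, so the device is in saturation.
KCL at the drain: ½ k_n (V_GS − V_th)² = (V_DD − V_GS)/R.
Let x = V_GS − 0.47. Then 2.58 x² + x − 5.72 = 0, giving x = 1.31 V (positive root), so V_GS = 1.78 V.
I_D = (V_DD − V_GS)/R = (6.19 − 1.78) / 4.96 = 0.89 mA.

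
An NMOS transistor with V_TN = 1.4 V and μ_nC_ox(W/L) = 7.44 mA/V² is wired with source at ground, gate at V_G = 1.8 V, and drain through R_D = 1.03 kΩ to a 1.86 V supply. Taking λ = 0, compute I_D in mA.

I_D = 0.595 mA

V_GS = V_G = 1.8 V, so V_ov = 1.8 − 1.4 = 0.4 V.
Assume saturation: I_D = ½ k_n V_ov² = 0.5 × 7.44 × 0.4² = 0.595 mA, giving V_DS = V_DD − I_D R_D = 1.86 − 0.595 × 1.03 = 1.25 V.
V_DS = 1.25 V ≥ V_ov = 0.4 V, confirming saturation.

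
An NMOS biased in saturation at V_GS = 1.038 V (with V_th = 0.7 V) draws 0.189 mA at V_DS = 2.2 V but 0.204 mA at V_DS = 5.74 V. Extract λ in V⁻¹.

With V_GS fixed, I_D ∝ (1 + λ V_DS) in saturation, so I_D2/I_D1 = (1 + λ V_DS2)/(1 + λ V_DS1).
0.204/0.189 = 1.079 = (1 + 5.74 λ)/(1 + 2.2 λ).
Solving: λ (I_D1 V_DS2 − I_D2 V_DS1) = I_D2 − I_D1, so λ = (0.204 − 0.189) / (0.189 × 5.74 − 0.204 × 2.2) = 0.015 / 0.636 = 0.0236 V⁻¹.

λ = 0.0236 V⁻¹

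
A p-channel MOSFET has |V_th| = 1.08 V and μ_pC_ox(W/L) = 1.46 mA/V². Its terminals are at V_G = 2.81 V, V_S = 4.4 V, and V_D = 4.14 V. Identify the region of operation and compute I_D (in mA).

V_SG = V_S − V_G = 4.4 − 2.81 = 1.59 V; V_SD = V_S − V_D = 4.4 − 4.14 = 0.26 V.
V_ov = V_SG − |V_th| = 1.59 − 1.08 = 0.51 V.
Since V_SD = 0.26 V < V_ov = 0.51 V, the device is in the triode region.
I_D = k_p [V_ov · V_SD − ½ V_SD²] = 1.46 × [0.51 × 0.26 − 0.5 × 0.26²] = 0.144 mA.

Triode; I_D = 0.144 mA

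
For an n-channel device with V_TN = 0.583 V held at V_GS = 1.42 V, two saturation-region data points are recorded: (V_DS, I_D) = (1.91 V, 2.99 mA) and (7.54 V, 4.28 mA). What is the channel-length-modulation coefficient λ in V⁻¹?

With V_GS fixed, I_D ∝ (1 + λ V_DS) in saturation, so I_D2/I_D1 = (1 + λ V_DS2)/(1 + λ V_DS1).
4.28/2.99 = 1.431 = (1 + 7.54 λ)/(1 + 1.91 λ).
Solving: λ (I_D1 V_DS2 − I_D2 V_DS1) = I_D2 − I_D1, so λ = (4.28 − 2.99) / (2.99 × 7.54 − 4.28 × 1.91) = 1.29 / 14.4 = 0.0898 V⁻¹.

λ = 0.0898 V⁻¹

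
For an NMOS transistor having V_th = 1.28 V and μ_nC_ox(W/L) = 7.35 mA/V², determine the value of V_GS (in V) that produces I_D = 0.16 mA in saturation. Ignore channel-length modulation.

In saturation I_D = ½ k_n (V_GS − V_th)², so V_GS − V_th = √(2 I_D / k_n) = √(2 × 0.16 / 7.35) = 0.209 V.
V_GS = 1.28 + 0.209 = 1.49 V.

V_GS = 1.49 V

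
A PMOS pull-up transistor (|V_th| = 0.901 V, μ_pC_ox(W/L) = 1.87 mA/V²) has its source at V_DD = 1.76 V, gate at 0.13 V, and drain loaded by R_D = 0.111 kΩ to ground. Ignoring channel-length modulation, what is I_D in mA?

V_SG = V_DD − V_G = 1.76 − 0.13 = 1.63 V, so V_ov = 1.63 − 0.901 = 0.729 V.
Assume saturation: I_D = ½ k_p V_ov² = 0.5 × 1.87 × 0.729² = 0.497 mA, giving V_SD = V_DD − I_D R_D = 1.76 − 0.497 × 0.111 = 1.7 V.
V_SD = 1.7 V ≥ V_ov = 0.729 V, confirming saturation.

I_D = 0.497 mA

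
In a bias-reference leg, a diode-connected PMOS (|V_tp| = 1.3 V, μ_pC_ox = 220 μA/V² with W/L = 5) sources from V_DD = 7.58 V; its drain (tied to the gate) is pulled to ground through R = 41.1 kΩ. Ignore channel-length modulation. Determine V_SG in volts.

V_SG = 1.81 V

With gate tied to drain, V_SG = V_SD ≥ V_SG − |V_tp|, so the device is in saturation.
k_p = μ_pC_ox · (W/L) = 1.1 mA/V².
KCL at the drain: ½ k_p (V_SG − |V_tp|)² = (V_DD − V_SG)/R.
Let x = V_SG − 1.3. Then 22.6 x² + x − 6.28 = 0, giving x = 0.505 V (positive root), so V_SG = 1.81 V.
I_D = (V_DD − V_SG)/R = (7.58 − 1.81) / 41.1 = 0.141 mA.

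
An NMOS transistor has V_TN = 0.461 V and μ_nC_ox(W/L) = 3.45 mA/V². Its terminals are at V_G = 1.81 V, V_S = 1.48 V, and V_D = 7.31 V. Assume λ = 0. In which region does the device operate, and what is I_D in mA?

Cutoff; I_D = 0 mA

V_GS = V_G − V_S = 1.81 − 1.48 = 0.33 V; V_DS = V_D − V_S = 7.31 − 1.48 = 5.83 V.
V_GS = 0.33 V < V_TN = 0.461 V, so the transistor is in cutoff.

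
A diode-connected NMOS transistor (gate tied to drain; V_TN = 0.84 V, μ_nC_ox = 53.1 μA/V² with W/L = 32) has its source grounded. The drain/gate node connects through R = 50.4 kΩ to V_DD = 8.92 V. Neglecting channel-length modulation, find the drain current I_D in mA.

With gate tied to drain, V_GS = V_DS ≥ V_GS − V_TN, so the device is in saturation.
k_n = μ_nC_ox · (W/L) = 1.699 mA/V².
KCL at the drain: ½ k_n (V_GS − V_TN)² = (V_DD − V_GS)/R.
Let x = V_GS − 0.84. Then 42.8 x² + x − 8.08 = 0, giving x = 0.423 V (positive root), so V_GS = 1.26 V.
I_D = (V_DD − V_GS)/R = (8.92 − 1.26) / 50.4 = 0.152 mA.

I_D = 0.152 mA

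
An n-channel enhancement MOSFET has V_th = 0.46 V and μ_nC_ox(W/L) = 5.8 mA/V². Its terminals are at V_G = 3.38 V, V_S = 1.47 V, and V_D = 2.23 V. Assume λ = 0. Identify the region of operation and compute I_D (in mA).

Triode; I_D = 4.72 mA

V_GS = V_G − V_S = 3.38 − 1.47 = 1.91 V; V_DS = V_D − V_S = 2.23 − 1.47 = 0.76 V.
V_ov = V_GS − V_th = 1.91 − 0.46 = 1.45 V.
Since V_DS = 0.76 V < V_ov = 1.45 V, the device is in the triode region.
I_D = k_n [V_ov · V_DS − ½ V_DS²] = 5.8 × [1.45 × 0.76 − 0.5 × 0.76²] = 4.72 mA.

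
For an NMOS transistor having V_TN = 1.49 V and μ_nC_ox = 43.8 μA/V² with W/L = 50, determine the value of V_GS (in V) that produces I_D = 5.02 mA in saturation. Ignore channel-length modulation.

V_GS = 3.63 V

k_n = μ_nC_ox · (W/L) = 2.19 mA/V².
In saturation I_D = ½ k_n (V_GS − V_TN)², so V_GS − V_TN = √(2 I_D / k_n) = √(2 × 5.02 / 2.19) = 2.14 V.
V_GS = 1.49 + 2.14 = 3.63 V.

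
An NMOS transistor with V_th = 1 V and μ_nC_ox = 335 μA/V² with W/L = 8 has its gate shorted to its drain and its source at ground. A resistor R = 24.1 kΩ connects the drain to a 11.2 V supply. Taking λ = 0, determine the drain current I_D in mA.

I_D = 0.401 mA

With gate tied to drain, V_GS = V_DS ≥ V_GS − V_th, so the device is in saturation.
k_n = μ_nC_ox · (W/L) = 2.68 mA/V².
KCL at the drain: ½ k_n (V_GS − V_th)² = (V_DD − V_GS)/R.
Let x = V_GS − 1. Then 32.3 x² + x − 10.2 = 0, giving x = 0.547 V (positive root), so V_GS = 1.55 V.
I_D = (V_DD − V_GS)/R = (11.2 − 1.55) / 24.1 = 0.401 mA.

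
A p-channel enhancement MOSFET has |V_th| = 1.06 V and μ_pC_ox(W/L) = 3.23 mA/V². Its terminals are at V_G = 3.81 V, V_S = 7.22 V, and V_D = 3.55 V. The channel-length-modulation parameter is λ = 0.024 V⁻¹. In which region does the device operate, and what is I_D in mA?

V_SG = V_S − V_G = 7.22 − 3.81 = 3.41 V; V_SD = V_S − V_D = 7.22 − 3.55 = 3.67 V.
V_ov = V_SG − |V_th| = 3.41 − 1.06 = 2.35 V.
Since V_SD = 3.67 V ≥ V_ov = 2.35 V, the device is in saturation.
I_D = ½ k_p V_ov² (1 + λ V_SD) = 0.5 × 3.23 × 2.35² × (1 + 0.024 × 3.67) = 9.7 mA.

Saturation; I_D = 9.70 mA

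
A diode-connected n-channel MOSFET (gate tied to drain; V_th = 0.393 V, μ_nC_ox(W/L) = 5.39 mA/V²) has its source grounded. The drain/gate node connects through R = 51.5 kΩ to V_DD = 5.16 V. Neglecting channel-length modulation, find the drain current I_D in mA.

I_D = 0.0890 mA

With gate tied to drain, V_GS = V_DS ≥ V_GS − V_th, so the device is in saturation.
KCL at the drain: ½ k_n (V_GS − V_th)² = (V_DD − V_GS)/R.
Let x = V_GS − 0.393. Then 139 x² + x − 4.767 = 0, giving x = 0.182 V (positive root), so V_GS = 0.575 V.
I_D = (V_DD − V_GS)/R = (5.16 − 0.575) / 51.5 = 0.089 mA.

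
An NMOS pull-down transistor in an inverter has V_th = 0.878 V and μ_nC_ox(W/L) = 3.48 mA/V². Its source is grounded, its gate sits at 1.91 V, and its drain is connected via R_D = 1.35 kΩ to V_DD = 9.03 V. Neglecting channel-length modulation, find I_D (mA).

I_D = 1.85 mA

V_GS = V_G = 1.91 V, so V_ov = 1.91 − 0.878 = 1.03 V.
Assume saturation: I_D = ½ k_n V_ov² = 0.5 × 3.48 × 1.03² = 1.85 mA, giving V_DS = V_DD − I_D R_D = 9.03 − 1.85 × 1.35 = 6.53 V.
V_DS = 6.53 V ≥ V_ov = 1.03 V, confirming saturation.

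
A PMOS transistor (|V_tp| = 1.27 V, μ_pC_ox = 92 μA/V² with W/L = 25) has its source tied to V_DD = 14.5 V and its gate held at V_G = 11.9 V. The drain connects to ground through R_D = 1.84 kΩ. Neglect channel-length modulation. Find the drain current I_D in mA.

V_SG = V_DD − V_G = 14.5 − 11.9 = 2.6 V, so V_ov = 2.6 − 1.27 = 1.33 V.
k_p = μ_pC_ox · (W/L) = 2.3 mA/V².
Assume saturation: I_D = ½ k_p V_ov² = 0.5 × 2.3 × 1.33² = 2.03 mA, giving V_SD = V_DD − I_D R_D = 14.5 − 2.03 × 1.84 = 10.8 V.
V_SD = 10.8 V ≥ V_ov = 1.33 V, confirming saturation.

I_D = 2.03 mA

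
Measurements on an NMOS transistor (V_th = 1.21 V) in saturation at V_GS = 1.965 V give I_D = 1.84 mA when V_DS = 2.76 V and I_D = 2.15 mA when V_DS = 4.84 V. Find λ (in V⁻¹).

With V_GS fixed, I_D ∝ (1 + λ V_DS) in saturation, so I_D2/I_D1 = (1 + λ V_DS2)/(1 + λ V_DS1).
2.15/1.84 = 1.168 = (1 + 4.84 λ)/(1 + 2.76 λ).
Solving: λ (I_D1 V_DS2 − I_D2 V_DS1) = I_D2 − I_D1, so λ = (2.15 − 1.84) / (1.84 × 4.84 − 2.15 × 2.76) = 0.31 / 2.97 = 0.104 V⁻¹.

λ = 0.104 V⁻¹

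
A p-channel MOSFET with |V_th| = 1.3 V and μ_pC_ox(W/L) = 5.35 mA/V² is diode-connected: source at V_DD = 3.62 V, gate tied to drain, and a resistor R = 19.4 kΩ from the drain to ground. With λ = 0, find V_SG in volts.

V_SG = 1.50 V

With gate tied to drain, V_SG = V_SD ≥ V_SG − |V_th|, so the device is in saturation.
KCL at the drain: ½ k_p (V_SG − |V_th|)² = (V_DD − V_SG)/R.
Let x = V_SG − 1.3. Then 51.9 x² + x − 2.32 = 0, giving x = 0.202 V (positive root), so V_SG = 1.5 V.
I_D = (V_DD − V_SG)/R = (3.62 − 1.5) / 19.4 = 0.109 mA.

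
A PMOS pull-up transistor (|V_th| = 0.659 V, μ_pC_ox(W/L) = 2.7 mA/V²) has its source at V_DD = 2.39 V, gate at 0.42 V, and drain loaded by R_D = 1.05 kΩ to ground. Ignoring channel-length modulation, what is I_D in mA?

V_SG = V_DD − V_G = 2.39 − 0.42 = 1.97 V, so V_ov = 1.97 − 0.659 = 1.31 V.
Assume saturation: I_D = ½ k_p V_ov² = 0.5 × 2.7 × 1.31² = 2.32 mA, giving V_SD = V_DD − I_D R_D = 2.39 − 2.32 × 1.05 = -0.0463 V.
But -0.0463 V < V_ov = 1.31 V, so the device is actually in triode.
In triode I_D = k_p[V_ov V_SD − ½ V_SD²] and I_D = (V_DD − V_SD)/R_D. Equating: 1.42 V_SD² − 4.717 V_SD + 2.39 = 0, giving V_SD = 0.624 V (the root below V_ov).
I_D = (2.39 − 0.624) / 1.05 = 1.68 mA.

I_D = 1.68 mA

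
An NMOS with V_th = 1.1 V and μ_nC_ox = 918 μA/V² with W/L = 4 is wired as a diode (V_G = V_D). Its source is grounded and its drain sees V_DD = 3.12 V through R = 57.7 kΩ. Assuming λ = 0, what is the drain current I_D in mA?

I_D = 0.0327 mA

With gate tied to drain, V_GS = V_DS ≥ V_GS − V_th, so the device is in saturation.
k_n = μ_nC_ox · (W/L) = 3.672 mA/V².
KCL at the drain: ½ k_n (V_GS − V_th)² = (V_DD − V_GS)/R.
Let x = V_GS − 1.1. Then 106 x² + x − 2.02 = 0, giving x = 0.133 V (positive root), so V_GS = 1.23 V.
I_D = (V_DD − V_GS)/R = (3.12 − 1.23) / 57.7 = 0.0327 mA.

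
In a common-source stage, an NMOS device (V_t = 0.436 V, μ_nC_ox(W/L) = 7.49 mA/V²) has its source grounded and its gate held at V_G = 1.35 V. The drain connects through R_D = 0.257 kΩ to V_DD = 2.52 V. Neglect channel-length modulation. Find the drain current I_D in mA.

V_GS = V_G = 1.35 V, so V_ov = 1.35 − 0.436 = 0.914 V.
Assume saturation: I_D = ½ k_n V_ov² = 0.5 × 7.49 × 0.914² = 3.13 mA, giving V_DS = V_DD − I_D R_D = 2.52 − 3.13 × 0.257 = 1.72 V.
V_DS = 1.72 V ≥ V_ov = 0.914 V, confirming saturation.

I_D = 3.13 mA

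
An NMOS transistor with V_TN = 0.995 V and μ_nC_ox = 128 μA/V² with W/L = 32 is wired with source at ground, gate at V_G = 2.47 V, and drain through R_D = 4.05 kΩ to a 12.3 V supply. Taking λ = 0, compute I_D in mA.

V_GS = V_G = 2.47 V, so V_ov = 2.47 − 0.995 = 1.48 V.
k_n = μ_nC_ox · (W/L) = 4.096 mA/V².
Assume saturation: I_D = ½ k_n V_ov² = 0.5 × 4.096 × 1.48² = 4.46 mA, giving V_DS = V_DD − I_D R_D = 12.3 − 4.46 × 4.05 = -5.75 V.
But -5.75 V < V_ov = 1.48 V, so the device is actually in triode.
In triode I_D = k_n[V_ov V_DS − ½ V_DS²] and I_D = (V_DD − V_DS)/R_D. Equating: 8.29 V_DS² − 25.47 V_DS + 12.3 = 0, giving V_DS = 0.6 V (the root below V_ov).
I_D = (12.3 − 0.6) / 4.05 = 2.89 mA.

I_D = 2.89 mA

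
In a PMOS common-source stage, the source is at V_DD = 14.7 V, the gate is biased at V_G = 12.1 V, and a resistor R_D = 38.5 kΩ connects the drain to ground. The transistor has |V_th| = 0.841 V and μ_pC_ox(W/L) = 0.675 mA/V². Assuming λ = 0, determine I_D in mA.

I_D = 0.373 mA

V_SG = V_DD − V_G = 14.7 − 12.1 = 2.6 V, so V_ov = 2.6 − 0.841 = 1.76 V.
Assume saturation: I_D = ½ k_p V_ov² = 0.5 × 0.675 × 1.76² = 1.04 mA, giving V_SD = V_DD − I_D R_D = 14.7 − 1.04 × 38.5 = -25.5 V.
But -25.5 V < V_ov = 1.76 V, so the device is actually in triode.
In triode I_D = k_p[V_ov V_SD − ½ V_SD²] and I_D = (V_DD − V_SD)/R_D. Equating: 13 V_SD² − 46.71 V_SD + 14.7 = 0, giving V_SD = 0.348 V (the root below V_ov).
I_D = (14.7 − 0.348) / 38.5 = 0.373 mA.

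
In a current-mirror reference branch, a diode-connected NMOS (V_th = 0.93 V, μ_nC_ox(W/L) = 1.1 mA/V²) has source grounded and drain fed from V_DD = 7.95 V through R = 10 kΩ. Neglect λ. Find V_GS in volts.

V_GS = 1.97 V

With gate tied to drain, V_GS = V_DS ≥ V_GS − V_th, so the device is in saturation.
KCL at the drain: ½ k_n (V_GS − V_th)² = (V_DD − V_GS)/R.
Let x = V_GS − 0.93. Then 5.5 x² + x − 7.02 = 0, giving x = 1.04 V (positive root), so V_GS = 1.97 V.
I_D = (V_DD − V_GS)/R = (7.95 − 1.97) / 10 = 0.598 mA.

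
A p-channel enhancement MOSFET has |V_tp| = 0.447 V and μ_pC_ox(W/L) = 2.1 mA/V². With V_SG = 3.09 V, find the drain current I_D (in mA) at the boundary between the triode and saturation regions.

At the boundary V_SD = V_ov = V_SG − |V_tp| = 3.09 − 0.447 = 2.64 V.
I_D = ½ k_p V_ov² = 0.5 × 2.1 × 2.64² = 7.33 mA.

I_D = 7.33 mA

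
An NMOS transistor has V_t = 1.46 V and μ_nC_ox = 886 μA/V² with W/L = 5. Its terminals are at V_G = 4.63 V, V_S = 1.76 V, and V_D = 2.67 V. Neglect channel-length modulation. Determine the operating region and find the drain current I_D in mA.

V_GS = V_G − V_S = 4.63 − 1.76 = 2.87 V; V_DS = V_D − V_S = 2.67 − 1.76 = 0.91 V.
k_n = μ_nC_ox · (W/L) = 4.43 mA/V².
V_ov = V_GS − V_t = 2.87 − 1.46 = 1.41 V.
Since V_DS = 0.91 V < V_ov = 1.41 V, the device is in the triode region.
I_D = k_n [V_ov · V_DS − ½ V_DS²] = 4.43 × [1.41 × 0.91 − 0.5 × 0.91²] = 3.85 mA.

Triode; I_D = 3.85 mA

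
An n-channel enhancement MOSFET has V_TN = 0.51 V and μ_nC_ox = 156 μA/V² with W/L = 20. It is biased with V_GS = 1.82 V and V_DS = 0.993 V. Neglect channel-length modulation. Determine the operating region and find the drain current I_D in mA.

Triode; I_D = 2.52 mA

k_n = μ_nC_ox · (W/L) = 3.12 mA/V².
V_ov = V_GS − V_TN = 1.82 − 0.51 = 1.31 V.
Since V_DS = 0.993 V < V_ov = 1.31 V, the device is in the triode region.
I_D = k_n [V_ov · V_DS − ½ V_DS²] = 3.12 × [1.31 × 0.993 − 0.5 × 0.993²] = 2.52 mA.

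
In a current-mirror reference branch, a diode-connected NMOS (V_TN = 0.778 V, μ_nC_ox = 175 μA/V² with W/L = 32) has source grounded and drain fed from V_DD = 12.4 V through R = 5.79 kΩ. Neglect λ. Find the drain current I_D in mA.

With gate tied to drain, V_GS = V_DS ≥ V_GS − V_TN, so the device is in saturation.
k_n = μ_nC_ox · (W/L) = 5.6 mA/V².
KCL at the drain: ½ k_n (V_GS − V_TN)² = (V_DD − V_GS)/R.
Let x = V_GS − 0.778. Then 16.2 x² + x − 11.62 = 0, giving x = 0.816 V (positive root), so V_GS = 1.59 V.
I_D = (V_DD − V_GS)/R = (12.4 − 1.59) / 5.79 = 1.87 mA.

I_D = 1.87 mA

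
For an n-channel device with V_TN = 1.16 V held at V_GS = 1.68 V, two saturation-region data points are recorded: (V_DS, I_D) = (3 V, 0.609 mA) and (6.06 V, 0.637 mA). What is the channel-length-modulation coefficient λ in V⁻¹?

λ = 0.0157 V⁻¹

With V_GS fixed, I_D ∝ (1 + λ V_DS) in saturation, so I_D2/I_D1 = (1 + λ V_DS2)/(1 + λ V_DS1).
0.637/0.609 = 1.046 = (1 + 6.06 λ)/(1 + 3 λ).
Solving: λ (I_D1 V_DS2 − I_D2 V_DS1) = I_D2 − I_D1, so λ = (0.637 − 0.609) / (0.609 × 6.06 − 0.637 × 3) = 0.028 / 1.78 = 0.0157 V⁻¹.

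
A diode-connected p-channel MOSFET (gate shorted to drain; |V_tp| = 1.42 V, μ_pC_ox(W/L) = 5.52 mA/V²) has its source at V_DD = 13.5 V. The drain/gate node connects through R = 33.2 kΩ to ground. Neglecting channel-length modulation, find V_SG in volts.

With gate tied to drain, V_SG = V_SD ≥ V_SG − |V_tp|, so the device is in saturation.
KCL at the drain: ½ k_p (V_SG − |V_tp|)² = (V_DD − V_SG)/R.
Let x = V_SG − 1.42. Then 91.6 x² + x − 12.08 = 0, giving x = 0.358 V (positive root), so V_SG = 1.78 V.
I_D = (V_DD − V_SG)/R = (13.5 − 1.78) / 33.2 = 0.353 mA.

V_SG = 1.78 V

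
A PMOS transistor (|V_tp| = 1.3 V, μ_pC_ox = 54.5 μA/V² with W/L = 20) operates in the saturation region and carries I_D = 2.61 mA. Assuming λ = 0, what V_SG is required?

V_SG = 3.49 V

k_p = μ_pC_ox · (W/L) = 1.09 mA/V².
In saturation I_D = ½ k_p (V_SG − |V_tp|)², so V_SG − |V_tp| = √(2 I_D / k_p) = √(2 × 2.61 / 1.09) = 2.19 V.
V_SG = 1.3 + 2.19 = 3.49 V.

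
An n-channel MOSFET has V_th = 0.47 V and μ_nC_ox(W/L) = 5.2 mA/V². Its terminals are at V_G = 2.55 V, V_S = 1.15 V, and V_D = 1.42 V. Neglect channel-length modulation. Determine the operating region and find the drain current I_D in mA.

V_GS = V_G − V_S = 2.55 − 1.15 = 1.4 V; V_DS = V_D − V_S = 1.42 − 1.15 = 0.27 V.
V_ov = V_GS − V_th = 1.4 − 0.47 = 0.93 V.
Since V_DS = 0.27 V < V_ov = 0.93 V, the device is in the triode region.
I_D = k_n [V_ov · V_DS − ½ V_DS²] = 5.2 × [0.93 × 0.27 − 0.5 × 0.27²] = 1.12 mA.

Triode; I_D = 1.12 mA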